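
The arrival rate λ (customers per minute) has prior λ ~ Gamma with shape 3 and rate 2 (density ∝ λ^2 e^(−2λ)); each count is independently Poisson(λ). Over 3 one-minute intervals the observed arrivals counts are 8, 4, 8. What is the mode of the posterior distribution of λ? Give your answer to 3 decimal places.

λ̂_MAP = 4.400

Σxᵢ = 8+4+8 = 20, with n = 3.
Posterior ∝ λ^2e^(−2λ) · λ^20e^(−3λ) = λ^22e^(−5λ), i.e. Gamma(shape=23, rate=5).
The mode of a Gamma(a, b) with a ≥ 1 (shape–rate) is (a−1)/b = 22/5 ≈ 4.400.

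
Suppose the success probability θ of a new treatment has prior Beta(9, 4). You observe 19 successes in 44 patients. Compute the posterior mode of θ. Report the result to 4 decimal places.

θ̂_MAP = 0.4909

Prior: Beta(9, 4).
Data: 19 successes in 44 trials. The binomial likelihood contributes θ^19(1−θ)^25, so the posterior is Beta(9+19, 4+25) = Beta(28, 29).
For Beta(a, b) with a, b > 1 the mode is (a−1)/(a+b−2) = 27/55 ≈ 0.4909.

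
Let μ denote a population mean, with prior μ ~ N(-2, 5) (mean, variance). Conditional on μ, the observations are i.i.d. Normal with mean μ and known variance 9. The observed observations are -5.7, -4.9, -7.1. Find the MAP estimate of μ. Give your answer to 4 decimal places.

μ̂_MAP = -4.4375

n = 3; x̄ = ((-5.7) + (-4.9) + (-7.1))/3 = -17.7/3 = -5.9.
For a Normal prior and Normal likelihood with known variance, the posterior is Normal; its mode equals its mean, the precision-weighted average.
Prior precision 1/σ₀² = 1/5 = 0.2; data precision n/σ² = 3/9 = 1/3.
μ̂ = (0.2·(-2) + (1/3)·(-5.9)) / (0.2 + 1/3) = (-71/30)/(8/15) = -4.4375.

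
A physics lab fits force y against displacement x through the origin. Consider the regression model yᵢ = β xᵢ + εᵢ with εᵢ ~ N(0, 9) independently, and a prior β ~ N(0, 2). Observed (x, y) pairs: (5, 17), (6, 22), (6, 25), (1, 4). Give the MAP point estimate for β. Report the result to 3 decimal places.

log p(β | y) = −Σ(yᵢ − βxᵢ)²/(2·9) − β²/(2·2) + const.
Setting the derivative to zero: Σxᵢ(yᵢ − βxᵢ)/9 − β/2 = 0, so β = Σxᵢyᵢ / (Σxᵢ² + σ²/τ²).
Σxᵢyᵢ = 5·17 + 6·22 + 6·25 + 1·4 = 371; Σxᵢ² = 98; σ²/τ² = 4.5.
β̂_MAP = 371 / (98 + 4.5) = 371/102.5 ≈ 3.620.

β̂_MAP = 3.620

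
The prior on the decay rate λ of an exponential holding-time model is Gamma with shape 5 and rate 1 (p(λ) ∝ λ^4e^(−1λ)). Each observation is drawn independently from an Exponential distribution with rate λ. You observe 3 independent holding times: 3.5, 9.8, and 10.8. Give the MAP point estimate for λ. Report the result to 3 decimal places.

The Exponential(rate=λ) likelihood is ∝ λ^n e^(−λΣtᵢ). Here n = 3 and Σtᵢ = 3.5 + 9.8 + 10.8 = 24.1.
Posterior ∝ λ^4e^(−1λ) · λ^3e^(−24.1λ) = λ^7e^(−25.1λ), i.e. Gamma(8, 25.1).
Mode = (a−1)/b = 7/25.1 ≈ 0.279.

λ̂_MAP = 0.279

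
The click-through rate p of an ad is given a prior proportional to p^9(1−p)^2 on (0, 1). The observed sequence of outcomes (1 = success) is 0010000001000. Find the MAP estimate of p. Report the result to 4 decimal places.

The prior density ∝ p^9(1−p)^2 is the kernel of Beta(10, 3).
Data: 2 successes in 13 trials (from the sequence). The binomial likelihood contributes p^2(1−p)^11, so the posterior is Beta(10+2, 3+11) = Beta(12, 14).
For Beta(a, b) with a, b > 1 the mode is (a−1)/(a+b−2) = 11/24 ≈ 0.4583.

p̂_MAP = 0.4583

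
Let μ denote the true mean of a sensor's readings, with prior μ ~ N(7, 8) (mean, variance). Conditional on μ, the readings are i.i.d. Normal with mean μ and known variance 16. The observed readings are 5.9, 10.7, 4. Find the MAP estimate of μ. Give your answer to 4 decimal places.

n = 3; x̄ = (5.9 + 10.7 + 4)/3 = 20.6/3 = 103/15 ≈ 6.8667.
For a Normal prior and Normal likelihood with known variance, the posterior is Normal; its mode equals its mean, the precision-weighted average.
Prior precision 1/σ₀² = 1/8 = 0.125; data precision n/σ² = 3/16 = 0.1875.
μ̂ = (0.125·7 + 0.1875·(103/15)) / (0.125 + 0.1875) = 2.1625/0.3125 = 6.9200.

μ̂_MAP = 6.9200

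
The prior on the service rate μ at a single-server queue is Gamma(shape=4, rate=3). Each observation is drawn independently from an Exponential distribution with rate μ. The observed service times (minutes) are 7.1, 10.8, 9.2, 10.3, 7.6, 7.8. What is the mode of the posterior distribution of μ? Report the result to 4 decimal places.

μ̂_MAP = 0.1613

The Exponential(rate=μ) likelihood is ∝ μ^n e^(−μΣtᵢ). Here n = 6 and Σtᵢ = 7.1 + 10.8 + 9.2 + 10.3 + 7.6 + 7.8 = 52.8.
Posterior ∝ μ^3e^(−3μ) · μ^6e^(−52.8μ) = μ^9e^(−55.8μ), i.e. Gamma(10, 55.8).
Mode = (a−1)/b = 9/55.8 ≈ 0.1613.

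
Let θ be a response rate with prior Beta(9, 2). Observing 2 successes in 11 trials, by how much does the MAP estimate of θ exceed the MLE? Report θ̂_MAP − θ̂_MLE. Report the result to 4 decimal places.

MAP − MLE = 0.3182

Posterior is Beta(11, 11); MAP = (11−1)/(22−2) = 10/20 ≈ 0.50000.
MLE ignores the prior: θ̂_MLE = k/n = 2/11 ≈ 0.18182.
Difference = 10/20 − 2/11 = 7/22 ≈ 0.3182.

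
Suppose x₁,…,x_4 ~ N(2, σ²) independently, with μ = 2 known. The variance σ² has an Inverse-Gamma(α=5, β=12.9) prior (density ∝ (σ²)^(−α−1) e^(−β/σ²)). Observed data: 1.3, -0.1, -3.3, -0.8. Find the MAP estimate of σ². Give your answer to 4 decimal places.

σ̂²_MAP = 4.1644

Sum of squared deviations about the known mean: SS = (1.3−2)² + (-0.1−2)² + (-3.3−2)² + (-0.8−2)² = 40.83.
The Normal likelihood contributes (σ²)^(−n/2) exp(−SS/(2σ²)), so the posterior is Inverse-Gamma(α + n/2, β + SS/2) = Inverse-Gamma(7, 33.315).
The mode of Inverse-Gamma(a, b) is b/(a+1) = 33.315/8 ≈ 4.1644.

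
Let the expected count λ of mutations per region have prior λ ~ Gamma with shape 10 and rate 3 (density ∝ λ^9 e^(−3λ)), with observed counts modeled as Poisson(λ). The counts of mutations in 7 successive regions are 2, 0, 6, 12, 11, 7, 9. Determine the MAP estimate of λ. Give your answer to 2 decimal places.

Σxᵢ = 2+0+6+12+11+7+9 = 47, with n = 7.
Posterior ∝ λ^9e^(−3λ) · λ^47e^(−7λ) = λ^56e^(−10λ), i.e. Gamma(shape=57, rate=10).
The mode of a Gamma(a, b) with a ≥ 1 (shape–rate) is (a−1)/b = 56/10 ≈ 5.60.

λ̂_MAP = 5.60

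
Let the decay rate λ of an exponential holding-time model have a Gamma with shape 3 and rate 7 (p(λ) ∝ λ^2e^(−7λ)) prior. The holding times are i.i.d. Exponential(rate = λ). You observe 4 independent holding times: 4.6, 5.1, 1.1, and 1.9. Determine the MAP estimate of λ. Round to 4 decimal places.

λ̂_MAP = 0.3046

The Exponential(rate=λ) likelihood is ∝ λ^n e^(−λΣtᵢ). Here n = 4 and Σtᵢ = 4.6 + 5.1 + 1.1 + 1.9 = 12.7.
Posterior ∝ λ^2e^(−7λ) · λ^4e^(−12.7λ) = λ^6e^(−19.7λ), i.e. Gamma(7, 19.7).
Mode = (a−1)/b = 6/19.7 ≈ 0.3046.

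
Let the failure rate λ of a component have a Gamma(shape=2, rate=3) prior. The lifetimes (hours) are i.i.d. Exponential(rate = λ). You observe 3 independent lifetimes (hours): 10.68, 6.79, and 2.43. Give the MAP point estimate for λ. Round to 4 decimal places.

λ̂_MAP = 0.1747

The Exponential(rate=λ) likelihood is ∝ λ^n e^(−λΣtᵢ). Here n = 3 and Σtᵢ = 10.68 + 6.79 + 2.43 = 19.90.
Posterior ∝ λe^(−3λ) · λ^3e^(−19.90λ) = λ^4e^(−22.90λ), i.e. Gamma(5, 22.90).
Mode = (a−1)/b = 4/22.90 ≈ 0.1747.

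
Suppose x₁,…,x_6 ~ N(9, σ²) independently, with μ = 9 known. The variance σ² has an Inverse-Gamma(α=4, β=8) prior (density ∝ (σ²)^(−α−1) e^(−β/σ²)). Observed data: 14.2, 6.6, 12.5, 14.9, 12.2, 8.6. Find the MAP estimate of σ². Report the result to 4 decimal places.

Sum of squared deviations about the known mean: SS = (14.2−9)² + (6.6−9)² + (12.5−9)² + (14.9−9)² + (12.2−9)² + (8.6−9)² = 90.26.
The Normal likelihood contributes (σ²)^(−n/2) exp(−SS/(2σ²)), so the posterior is Inverse-Gamma(α + n/2, β + SS/2) = Inverse-Gamma(7, 53.13).
The mode of Inverse-Gamma(a, b) is b/(a+1) = 53.13/8 ≈ 6.6413.

σ̂²_MAP = 6.6413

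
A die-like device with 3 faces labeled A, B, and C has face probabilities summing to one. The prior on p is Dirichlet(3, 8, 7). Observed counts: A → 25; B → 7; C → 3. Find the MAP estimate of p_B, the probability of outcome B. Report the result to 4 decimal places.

MAP estimate of p_B = 0.2800

The posterior is Dirichlet(αᵢ + nᵢ) = Dirichlet(28, 15, 10).
For a Dirichlet(a₁,…,a_K) with all aᵢ > 1, the mode has j-th component (aⱼ − 1)/(Σaᵢ − K).
Here Σaᵢ = 53 and K = 3, so p_B = (15 − 1)/(53 − 3) = 14/50 ≈ 0.2800.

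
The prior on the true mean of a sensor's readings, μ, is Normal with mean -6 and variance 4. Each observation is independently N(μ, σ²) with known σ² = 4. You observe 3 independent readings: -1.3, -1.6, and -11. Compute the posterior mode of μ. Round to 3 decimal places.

μ̂_MAP = -4.975

n = 3; x̄ = ((-1.3) + (-1.6) + (-11))/3 = -13.9/3 = -139/30 ≈ -4.6333.
For a Normal prior and Normal likelihood with known variance, the posterior is Normal; its mode equals its mean, the precision-weighted average.
Prior precision 1/σ₀² = 1/4 = 0.25; data precision n/σ² = 3/4 = 0.75.
μ̂ = (0.25·(-6) + 0.75·(-139/30)) / (0.25 + 0.75) = (-4.975)/1 = -4.975.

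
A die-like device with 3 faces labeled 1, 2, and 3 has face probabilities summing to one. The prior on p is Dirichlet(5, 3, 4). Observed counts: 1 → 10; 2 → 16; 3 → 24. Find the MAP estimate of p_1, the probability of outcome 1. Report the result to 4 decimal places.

MAP estimate: 0.2373

The posterior is Dirichlet(αᵢ + nᵢ) = Dirichlet(15, 19, 28).
For a Dirichlet(a₁,…,a_K) with all aᵢ > 1, the mode has j-th component (aⱼ − 1)/(Σaᵢ − K).
Here Σaᵢ = 62 and K = 3, so p_1 = (15 − 1)/(62 − 3) = 14/59 ≈ 0.2373.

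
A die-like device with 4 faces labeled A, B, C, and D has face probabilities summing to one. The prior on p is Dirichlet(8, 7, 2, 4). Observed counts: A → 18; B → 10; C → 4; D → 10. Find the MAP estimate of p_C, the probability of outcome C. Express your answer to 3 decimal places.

The posterior is Dirichlet(αᵢ + nᵢ) = Dirichlet(26, 17, 6, 14).
For a Dirichlet(a₁,…,a_K) with all aᵢ > 1, the mode has j-th component (aⱼ − 1)/(Σaᵢ − K).
Here Σaᵢ = 63 and K = 4, so p_C = (6 − 1)/(63 − 4) = 5/59 ≈ 0.085.

MAP estimate of p_C = 0.085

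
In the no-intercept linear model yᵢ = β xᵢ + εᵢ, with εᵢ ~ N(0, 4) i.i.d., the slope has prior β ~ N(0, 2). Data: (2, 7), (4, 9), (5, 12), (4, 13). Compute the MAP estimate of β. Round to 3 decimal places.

log p(β | y) = −Σ(yᵢ − βxᵢ)²/(2·4) − β²/(2·2) + const.
Setting the derivative to zero: Σxᵢ(yᵢ − βxᵢ)/4 − β/2 = 0, so β = Σxᵢyᵢ / (Σxᵢ² + σ²/τ²).
Σxᵢyᵢ = 2·7 + 4·9 + 5·12 + 4·13 = 162; Σxᵢ² = 61; σ²/τ² = 2.
β̂_MAP = 162 / (61 + 2) = 162/63 ≈ 2.571.

β̂_MAP = 2.571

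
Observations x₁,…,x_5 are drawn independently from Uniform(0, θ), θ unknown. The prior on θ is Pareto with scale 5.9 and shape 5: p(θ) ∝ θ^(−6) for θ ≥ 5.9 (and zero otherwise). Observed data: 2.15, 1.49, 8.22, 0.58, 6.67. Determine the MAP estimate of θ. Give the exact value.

The Uniform(0, θ) likelihood is θ^(−n) for θ ≥ max(xᵢ), zero otherwise. Here max(xᵢ) = 8.22.
Posterior ∝ θ^(−6) · θ^(−5) = θ^(−11) on θ ≥ max(5.9, 8.22) = 8.22.
This density is strictly decreasing in θ, so the posterior mode lies at the lower boundary of the support.

θ̂_MAP = 8.22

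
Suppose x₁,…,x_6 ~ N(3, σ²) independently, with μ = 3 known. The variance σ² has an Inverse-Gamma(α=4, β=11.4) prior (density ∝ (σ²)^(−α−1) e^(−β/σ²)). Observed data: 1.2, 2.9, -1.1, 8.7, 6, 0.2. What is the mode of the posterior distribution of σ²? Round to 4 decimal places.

σ̂²_MAP = 5.7619

Sum of squared deviations about the known mean: SS = (1.2−3)² + (2.9−3)² + (-1.1−3)² + (8.7−3)² + (6−3)² + (0.2−3)² = 69.39.
The Normal likelihood contributes (σ²)^(−n/2) exp(−SS/(2σ²)), so the posterior is Inverse-Gamma(α + n/2, β + SS/2) = Inverse-Gamma(7, 46.095).
The mode of Inverse-Gamma(a, b) is b/(a+1) = 46.095/8 ≈ 5.7619.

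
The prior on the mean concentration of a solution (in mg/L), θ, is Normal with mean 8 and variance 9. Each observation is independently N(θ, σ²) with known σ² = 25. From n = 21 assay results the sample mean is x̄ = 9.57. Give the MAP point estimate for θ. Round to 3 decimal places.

n = 21, x̄ = 9.57.
For a Normal prior and Normal likelihood with known variance, the posterior is Normal; its mode equals its mean, the precision-weighted average.
Prior precision 1/σ₀² = 1/9; data precision n/σ² = 21/25 = 0.84.
θ̂ = ((1/9)·8 + 0.84·9.57) / (1/9 + 0.84) = (200873/22500)/(214/225) = 200873/21400 ≈ 9.387.

θ̂_MAP = 9.387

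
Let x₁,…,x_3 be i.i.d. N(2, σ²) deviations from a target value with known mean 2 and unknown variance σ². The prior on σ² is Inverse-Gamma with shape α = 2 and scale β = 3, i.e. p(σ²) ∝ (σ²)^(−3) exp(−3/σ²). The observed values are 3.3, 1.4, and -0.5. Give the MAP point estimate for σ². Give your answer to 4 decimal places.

Sum of squared deviations about the known mean: SS = (3.3−2)² + (1.4−2)² + (-0.5−2)² = 8.3.
The Normal likelihood contributes (σ²)^(−n/2) exp(−SS/(2σ²)), so the posterior is Inverse-Gamma(α + n/2, β + SS/2) = Inverse-Gamma(3.5, 7.15).
The mode of Inverse-Gamma(a, b) is b/(a+1) = 7.15/4.5 ≈ 1.5889.

σ̂²_MAP = 1.5889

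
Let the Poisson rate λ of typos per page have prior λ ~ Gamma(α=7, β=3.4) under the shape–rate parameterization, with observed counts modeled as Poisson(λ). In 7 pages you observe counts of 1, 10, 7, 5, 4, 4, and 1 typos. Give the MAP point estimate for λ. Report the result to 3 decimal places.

λ̂_MAP = 3.654

Σxᵢ = 1+10+7+5+4+4+1 = 32, with n = 7.
Posterior ∝ λ^6e^(−3.4λ) · λ^32e^(−7λ) = λ^38e^(−10.4λ), i.e. Gamma(shape=39, rate=10.4).
The mode of a Gamma(a, b) with a ≥ 1 (shape–rate) is (a−1)/b = 38/10.4 ≈ 3.654.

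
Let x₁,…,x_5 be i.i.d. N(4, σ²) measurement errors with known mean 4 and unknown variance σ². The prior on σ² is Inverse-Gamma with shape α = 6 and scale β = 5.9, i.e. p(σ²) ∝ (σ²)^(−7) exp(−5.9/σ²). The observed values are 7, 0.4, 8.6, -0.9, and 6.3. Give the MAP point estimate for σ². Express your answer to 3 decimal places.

Sum of squared deviations about the known mean: SS = (7−4)² + (0.4−4)² + (8.6−4)² + (-0.9−4)² + (6.3−4)² = 72.42.
The Normal likelihood contributes (σ²)^(−n/2) exp(−SS/(2σ²)), so the posterior is Inverse-Gamma(α + n/2, β + SS/2) = Inverse-Gamma(8.5, 42.11).
The mode of Inverse-Gamma(a, b) is b/(a+1) = 42.11/9.5 ≈ 4.433.

σ̂²_MAP = 4.433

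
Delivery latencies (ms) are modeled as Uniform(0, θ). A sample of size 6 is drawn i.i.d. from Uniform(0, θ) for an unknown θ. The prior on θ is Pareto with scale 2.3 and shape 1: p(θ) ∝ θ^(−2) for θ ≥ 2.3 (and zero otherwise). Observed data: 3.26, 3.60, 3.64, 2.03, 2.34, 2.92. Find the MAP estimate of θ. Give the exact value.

θ̂_MAP = 3.64

The Uniform(0, θ) likelihood is θ^(−n) for θ ≥ max(xᵢ), zero otherwise. Here max(xᵢ) = 3.64.
Posterior ∝ θ^(−2) · θ^(−6) = θ^(−8) on θ ≥ max(2.3, 3.64) = 3.64.
This density is strictly decreasing in θ, so the posterior mode lies at the lower boundary of the support.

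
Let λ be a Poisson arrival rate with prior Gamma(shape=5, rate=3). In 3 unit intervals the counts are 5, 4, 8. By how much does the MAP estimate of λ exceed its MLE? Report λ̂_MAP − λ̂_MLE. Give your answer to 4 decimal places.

Σxᵢ = 17. Posterior is Gamma(22, 6); MAP = (22−1)/6 = 21/6 ≈ 3.50000.
MLE = x̄ = 17/3 ≈ 5.66667.
Difference = 21/6 − 17/3 = -13/6 ≈ -2.1667.

MAP − MLE = -2.1667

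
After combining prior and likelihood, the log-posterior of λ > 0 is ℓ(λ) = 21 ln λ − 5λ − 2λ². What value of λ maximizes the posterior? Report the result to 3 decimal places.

ℓ'(λ) = 21/λ − 5 − 4λ. Setting this to zero and multiplying by λ: 4λ² + 5λ − 21 = 0.
λ = (−5 + √(5² + 4·4·21)) / (2·4) = (−5 + √361) / 8 = (−5 + 19)/8 = 7/4.
ℓ''(λ) = −21/λ² − 4 < 0, confirming a maximum.

λ̂_MAP = 1.750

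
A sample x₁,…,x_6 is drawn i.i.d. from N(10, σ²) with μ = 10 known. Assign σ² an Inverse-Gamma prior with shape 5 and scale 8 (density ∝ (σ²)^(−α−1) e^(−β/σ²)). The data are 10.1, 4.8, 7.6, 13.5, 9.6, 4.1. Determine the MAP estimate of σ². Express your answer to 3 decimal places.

σ̂²_MAP = 5.335

Sum of squared deviations about the known mean: SS = (10.1−10)² + (4.8−10)² + (7.6−10)² + (13.5−10)² + (9.6−10)² + (4.1−10)² = 80.03.
The Normal likelihood contributes (σ²)^(−n/2) exp(−SS/(2σ²)), so the posterior is Inverse-Gamma(α + n/2, β + SS/2) = Inverse-Gamma(8, 48.015).
The mode of Inverse-Gamma(a, b) is b/(a+1) = 48.015/9 ≈ 5.335.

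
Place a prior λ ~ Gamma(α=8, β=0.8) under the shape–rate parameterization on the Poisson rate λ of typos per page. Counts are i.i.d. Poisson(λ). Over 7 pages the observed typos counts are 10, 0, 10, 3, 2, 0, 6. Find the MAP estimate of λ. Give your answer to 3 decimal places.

Σxᵢ = 10+0+10+3+2+0+6 = 31, with n = 7.
Posterior ∝ λ^7e^(−0.8λ) · λ^31e^(−7λ) = λ^38e^(−7.8λ), i.e. Gamma(shape=39, rate=7.8).
The mode of a Gamma(a, b) with a ≥ 1 (shape–rate) is (a−1)/b = 38/7.8 ≈ 4.872.

λ̂_MAP = 4.872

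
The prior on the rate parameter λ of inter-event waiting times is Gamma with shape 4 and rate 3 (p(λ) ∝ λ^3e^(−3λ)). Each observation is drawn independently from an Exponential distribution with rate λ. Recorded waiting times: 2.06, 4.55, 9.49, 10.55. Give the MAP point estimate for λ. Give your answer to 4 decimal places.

The Exponential(rate=λ) likelihood is ∝ λ^n e^(−λΣtᵢ). Here n = 4 and Σtᵢ = 2.06 + 4.55 + 9.49 + 10.55 = 26.65.
Posterior ∝ λ^3e^(−3λ) · λ^4e^(−26.65λ) = λ^7e^(−29.65λ), i.e. Gamma(8, 29.65).
Mode = (a−1)/b = 7/29.65 ≈ 0.2361.

λ̂_MAP = 0.2361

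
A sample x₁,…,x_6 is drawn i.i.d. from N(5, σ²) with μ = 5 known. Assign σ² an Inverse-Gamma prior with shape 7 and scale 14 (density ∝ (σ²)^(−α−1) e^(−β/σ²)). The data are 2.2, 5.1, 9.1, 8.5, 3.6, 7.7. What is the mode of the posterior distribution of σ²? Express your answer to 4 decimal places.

σ̂²_MAP = 3.3709

Sum of squared deviations about the known mean: SS = (2.2−5)² + (5.1−5)² + (9.1−5)² + (8.5−5)² + (3.6−5)² + (7.7−5)² = 46.16.
The Normal likelihood contributes (σ²)^(−n/2) exp(−SS/(2σ²)), so the posterior is Inverse-Gamma(α + n/2, β + SS/2) = Inverse-Gamma(10, 37.08).
The mode of Inverse-Gamma(a, b) is b/(a+1) = 37.08/11 ≈ 3.3709.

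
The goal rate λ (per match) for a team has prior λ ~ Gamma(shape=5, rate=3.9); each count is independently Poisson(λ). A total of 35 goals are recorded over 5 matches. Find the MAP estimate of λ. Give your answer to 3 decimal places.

λ̂_MAP = 4.382

Σxᵢ = 35, n = 5.
Posterior ∝ λ^4e^(−3.9λ) · λ^35e^(−5λ) = λ^39e^(−8.9λ), i.e. Gamma(shape=40, rate=8.9).
The mode of a Gamma(a, b) with a ≥ 1 (shape–rate) is (a−1)/b = 39/8.9 ≈ 4.382.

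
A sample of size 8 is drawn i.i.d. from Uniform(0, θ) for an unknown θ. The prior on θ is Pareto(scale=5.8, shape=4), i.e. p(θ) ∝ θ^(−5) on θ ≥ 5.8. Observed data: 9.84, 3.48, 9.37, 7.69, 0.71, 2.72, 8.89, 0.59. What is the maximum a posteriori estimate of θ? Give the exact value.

The Uniform(0, θ) likelihood is θ^(−n) for θ ≥ max(xᵢ), zero otherwise. Here max(xᵢ) = 9.84.
Posterior ∝ θ^(−5) · θ^(−8) = θ^(−13) on θ ≥ max(5.8, 9.84) = 9.84.
This density is strictly decreasing in θ, so the posterior mode lies at the lower boundary of the support.

θ̂_MAP = 9.84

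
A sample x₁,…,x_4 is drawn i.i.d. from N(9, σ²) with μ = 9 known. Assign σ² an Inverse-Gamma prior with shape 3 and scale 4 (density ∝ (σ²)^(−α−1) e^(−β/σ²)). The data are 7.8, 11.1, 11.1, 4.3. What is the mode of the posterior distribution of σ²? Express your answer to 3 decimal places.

Sum of squared deviations about the known mean: SS = (7.8−9)² + (11.1−9)² + (11.1−9)² + (4.3−9)² = 32.35.
The Normal likelihood contributes (σ²)^(−n/2) exp(−SS/(2σ²)), so the posterior is Inverse-Gamma(α + n/2, β + SS/2) = Inverse-Gamma(5, 20.175).
The mode of Inverse-Gamma(a, b) is b/(a+1) = 20.175/6 ≈ 3.363.

σ̂²_MAP = 3.363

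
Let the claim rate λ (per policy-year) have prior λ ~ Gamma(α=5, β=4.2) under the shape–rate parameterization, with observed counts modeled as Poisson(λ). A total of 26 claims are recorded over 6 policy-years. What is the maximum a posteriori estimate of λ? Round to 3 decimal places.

Σxᵢ = 26, n = 6.
Posterior ∝ λ^4e^(−4.2λ) · λ^26e^(−6λ) = λ^30e^(−10.2λ), i.e. Gamma(shape=31, rate=10.2).
The mode of a Gamma(a, b) with a ≥ 1 (shape–rate) is (a−1)/b = 30/10.2 ≈ 2.941.

λ̂_MAP = 2.941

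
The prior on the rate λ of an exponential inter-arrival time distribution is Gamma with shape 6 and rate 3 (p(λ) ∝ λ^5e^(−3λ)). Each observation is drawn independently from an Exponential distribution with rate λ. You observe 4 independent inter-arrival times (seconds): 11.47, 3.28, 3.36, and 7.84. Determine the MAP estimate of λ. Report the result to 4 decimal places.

The Exponential(rate=λ) likelihood is ∝ λ^n e^(−λΣtᵢ). Here n = 4 and Σtᵢ = 11.47 + 3.28 + 3.36 + 7.84 = 25.95.
Posterior ∝ λ^5e^(−3λ) · λ^4e^(−25.95λ) = λ^9e^(−28.95λ), i.e. Gamma(10, 28.95).
Mode = (a−1)/b = 9/28.95 ≈ 0.3109.

λ̂_MAP = 0.3109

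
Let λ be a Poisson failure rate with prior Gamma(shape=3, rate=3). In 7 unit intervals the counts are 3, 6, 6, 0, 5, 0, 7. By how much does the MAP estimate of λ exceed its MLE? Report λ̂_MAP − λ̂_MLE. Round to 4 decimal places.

MAP − MLE = -0.9571

Σxᵢ = 27. Posterior is Gamma(30, 10); MAP = (30−1)/10 = 29/10 ≈ 2.90000.
MLE = x̄ = 27/7 ≈ 3.85714.
Difference = 29/10 − 27/7 = -67/70 ≈ -0.9571.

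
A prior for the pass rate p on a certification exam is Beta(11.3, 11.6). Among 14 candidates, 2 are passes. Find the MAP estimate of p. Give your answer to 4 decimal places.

p̂_MAP = 0.3524

Prior: Beta(11.3, 11.6).
Data: 2 successes in 14 trials. The binomial likelihood contributes p^2(1−p)^12, so the posterior is Beta(11.3+2, 11.6+12) = Beta(13.3, 23.6).
For Beta(a, b) with a, b > 1 the mode is (a−1)/(a+b−2) = 12.3/34.9 ≈ 0.3524.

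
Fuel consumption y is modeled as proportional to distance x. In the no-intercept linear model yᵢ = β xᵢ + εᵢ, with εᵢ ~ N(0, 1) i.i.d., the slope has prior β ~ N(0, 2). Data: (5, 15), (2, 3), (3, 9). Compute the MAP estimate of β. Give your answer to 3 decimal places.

log p(β | y) = −Σ(yᵢ − βxᵢ)²/(2·1) − β²/(2·2) + const.
Setting the derivative to zero: Σxᵢ(yᵢ − βxᵢ)/1 − β/2 = 0, so β = Σxᵢyᵢ / (Σxᵢ² + σ²/τ²).
Σxᵢyᵢ = 5·15 + 2·3 + 3·9 = 108; Σxᵢ² = 38; σ²/τ² = 0.5.
β̂_MAP = 108 / (38 + 0.5) = 108/38.5 ≈ 2.805.

β̂_MAP = 2.805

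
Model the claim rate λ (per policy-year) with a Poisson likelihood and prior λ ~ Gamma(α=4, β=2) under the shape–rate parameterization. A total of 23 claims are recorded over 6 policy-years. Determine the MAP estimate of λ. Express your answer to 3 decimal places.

λ̂_MAP = 3.250

Σxᵢ = 23, n = 6.
Posterior ∝ λ^3e^(−2λ) · λ^23e^(−6λ) = λ^26e^(−8λ), i.e. Gamma(shape=27, rate=8).
The mode of a Gamma(a, b) with a ≥ 1 (shape–rate) is (a−1)/b = 26/8 ≈ 3.250.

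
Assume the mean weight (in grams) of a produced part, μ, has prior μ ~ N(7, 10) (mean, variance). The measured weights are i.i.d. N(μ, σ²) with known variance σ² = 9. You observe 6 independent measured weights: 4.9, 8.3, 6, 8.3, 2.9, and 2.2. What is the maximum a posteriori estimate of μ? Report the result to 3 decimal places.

μ̂_MAP = 5.638

n = 6; x̄ = (4.9 + 8.3 + 6 + 8.3 + 2.9 + 2.2)/6 = 32.6/6 = 163/30 ≈ 5.4333.
For a Normal prior and Normal likelihood with known variance, the posterior is Normal; its mode equals its mean, the precision-weighted average.
Prior precision 1/σ₀² = 1/10 = 0.1; data precision n/σ² = 6/9 = 2/3.
μ̂ = (0.1·7 + (2/3)·(163/30)) / (0.1 + 2/3) = (389/90)/(23/30) = 389/69 ≈ 5.638.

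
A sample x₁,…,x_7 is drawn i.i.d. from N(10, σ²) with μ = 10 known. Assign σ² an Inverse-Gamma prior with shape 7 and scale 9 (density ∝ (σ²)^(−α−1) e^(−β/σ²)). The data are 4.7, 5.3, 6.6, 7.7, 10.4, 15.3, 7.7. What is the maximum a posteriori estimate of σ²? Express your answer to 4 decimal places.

Sum of squared deviations about the known mean: SS = (4.7−10)² + (5.3−10)² + (6.6−10)² + (7.7−10)² + (10.4−10)² + (15.3−10)² + (7.7−10)² = 100.57.
The Normal likelihood contributes (σ²)^(−n/2) exp(−SS/(2σ²)), so the posterior is Inverse-Gamma(α + n/2, β + SS/2) = Inverse-Gamma(10.5, 59.285).
The mode of Inverse-Gamma(a, b) is b/(a+1) = 59.285/11.5 ≈ 5.1552.

σ̂²_MAP = 5.1552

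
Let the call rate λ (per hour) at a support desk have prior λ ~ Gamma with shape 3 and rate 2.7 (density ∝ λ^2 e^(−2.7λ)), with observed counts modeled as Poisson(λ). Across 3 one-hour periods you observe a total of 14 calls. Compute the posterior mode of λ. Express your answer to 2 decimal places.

λ̂_MAP = 2.81

Σxᵢ = 14, n = 3.
Posterior ∝ λ^2e^(−2.7λ) · λ^14e^(−3λ) = λ^16e^(−5.7λ), i.e. Gamma(shape=17, rate=5.7).
The mode of a Gamma(a, b) with a ≥ 1 (shape–rate) is (a−1)/b = 16/5.7 ≈ 2.81.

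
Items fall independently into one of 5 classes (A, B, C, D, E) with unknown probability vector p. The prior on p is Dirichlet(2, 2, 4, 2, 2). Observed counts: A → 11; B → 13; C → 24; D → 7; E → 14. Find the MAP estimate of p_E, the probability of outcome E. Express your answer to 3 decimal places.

The posterior is Dirichlet(αᵢ + nᵢ) = Dirichlet(13, 15, 28, 9, 16).
For a Dirichlet(a₁,…,a_K) with all aᵢ > 1, the mode has j-th component (aⱼ − 1)/(Σaᵢ − K).
Here Σaᵢ = 81 and K = 5, so p_E = (16 − 1)/(81 − 5) = 15/76 ≈ 0.197.

MAP estimate of p_E = 0.197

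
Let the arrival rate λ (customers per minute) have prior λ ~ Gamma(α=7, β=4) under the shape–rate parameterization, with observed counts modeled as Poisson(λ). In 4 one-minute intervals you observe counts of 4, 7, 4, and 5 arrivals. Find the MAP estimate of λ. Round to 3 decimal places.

λ̂_MAP = 3.250

Σxᵢ = 4+7+4+5 = 20, with n = 4.
Posterior ∝ λ^6e^(−4λ) · λ^20e^(−4λ) = λ^26e^(−8λ), i.e. Gamma(shape=27, rate=8).
The mode of a Gamma(a, b) with a ≥ 1 (shape–rate) is (a−1)/b = 26/8 ≈ 3.250.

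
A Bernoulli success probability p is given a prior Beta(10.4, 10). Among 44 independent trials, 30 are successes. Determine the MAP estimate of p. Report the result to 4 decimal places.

Prior: Beta(10.4, 10).
Data: 30 successes in 44 trials. The binomial likelihood contributes p^30(1−p)^14, so the posterior is Beta(10.4+30, 10+14) = Beta(40.4, 24).
For Beta(a, b) with a, b > 1 the mode is (a−1)/(a+b−2) = 39.4/62.4 ≈ 0.6314.

p̂_MAP = 0.6314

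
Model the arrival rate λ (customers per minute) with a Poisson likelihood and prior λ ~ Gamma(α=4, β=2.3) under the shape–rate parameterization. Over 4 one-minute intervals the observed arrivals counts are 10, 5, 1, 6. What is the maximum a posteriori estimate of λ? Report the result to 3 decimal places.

Σxᵢ = 10+5+1+6 = 22, with n = 4.
Posterior ∝ λ^3e^(−2.3λ) · λ^22e^(−4λ) = λ^25e^(−6.3λ), i.e. Gamma(shape=26, rate=6.3).
The mode of a Gamma(a, b) with a ≥ 1 (shape–rate) is (a−1)/b = 25/6.3 ≈ 3.968.

λ̂_MAP = 3.968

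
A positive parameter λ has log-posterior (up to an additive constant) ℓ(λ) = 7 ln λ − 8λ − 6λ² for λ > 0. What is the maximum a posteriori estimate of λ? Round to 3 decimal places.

λ̂_MAP = 0.500

ℓ'(λ) = 7/λ − 8 − 12λ. Setting this to zero and multiplying by λ: 12λ² + 8λ − 7 = 0.
λ = (−8 + √(8² + 4·12·7)) / (2·12) = (−8 + √400) / 24 = (−8 + 20)/24 = 1/2.
ℓ''(λ) = −7/λ² − 12 < 0, confirming a maximum.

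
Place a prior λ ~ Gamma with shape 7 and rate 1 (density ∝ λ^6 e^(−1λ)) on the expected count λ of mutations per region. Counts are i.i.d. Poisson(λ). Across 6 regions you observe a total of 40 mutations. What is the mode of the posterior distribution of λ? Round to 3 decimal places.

Σxᵢ = 40, n = 6.
Posterior ∝ λ^6e^(−1λ) · λ^40e^(−6λ) = λ^46e^(−7λ), i.e. Gamma(shape=47, rate=7).
The mode of a Gamma(a, b) with a ≥ 1 (shape–rate) is (a−1)/b = 46/7 ≈ 6.571.

λ̂_MAP = 6.571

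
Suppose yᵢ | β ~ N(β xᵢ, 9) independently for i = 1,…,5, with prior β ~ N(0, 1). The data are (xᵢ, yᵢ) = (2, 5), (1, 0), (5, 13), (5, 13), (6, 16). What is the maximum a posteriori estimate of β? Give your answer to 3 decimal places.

β̂_MAP = 2.360

log p(β | y) = −Σ(yᵢ − βxᵢ)²/(2·9) − β²/(2·1) + const.
Setting the derivative to zero: Σxᵢ(yᵢ − βxᵢ)/9 − β/1 = 0, so β = Σxᵢyᵢ / (Σxᵢ² + σ²/τ²).
Σxᵢyᵢ = 2·5 + 1·0 + 5·13 + 5·13 + 6·16 = 236; Σxᵢ² = 91; σ²/τ² = 9.
β̂_MAP = 236 / (91 + 9) = 236/100 ≈ 2.360.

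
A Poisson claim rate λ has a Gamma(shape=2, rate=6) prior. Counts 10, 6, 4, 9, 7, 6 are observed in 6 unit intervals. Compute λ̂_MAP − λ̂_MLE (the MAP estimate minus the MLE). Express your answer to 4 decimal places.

Σxᵢ = 42. Posterior is Gamma(44, 12); MAP = (44−1)/12 = 43/12 ≈ 3.58333.
MLE = x̄ = 42/6 ≈ 7.00000.
Difference = 43/12 − 42/6 = -41/12 ≈ -3.4167.

MAP − MLE = -3.4167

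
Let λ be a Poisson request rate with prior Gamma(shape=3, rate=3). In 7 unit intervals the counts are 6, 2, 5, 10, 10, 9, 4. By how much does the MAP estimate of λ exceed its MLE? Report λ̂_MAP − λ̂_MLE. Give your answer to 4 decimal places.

Σxᵢ = 46. Posterior is Gamma(49, 10); MAP = (49−1)/10 = 48/10 ≈ 4.80000.
MLE = x̄ = 46/7 ≈ 6.57143.
Difference = 48/10 − 46/7 = -62/35 ≈ -1.7714.

MAP − MLE = -1.7714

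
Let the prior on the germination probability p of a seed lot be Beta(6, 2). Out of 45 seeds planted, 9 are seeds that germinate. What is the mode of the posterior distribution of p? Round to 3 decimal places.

Prior: Beta(6, 2).
Data: 9 successes in 45 trials. The binomial likelihood contributes p^9(1−p)^36, so the posterior is Beta(6+9, 2+36) = Beta(15, 38).
For Beta(a, b) with a, b > 1 the mode is (a−1)/(a+b−2) = 14/51 ≈ 0.275.

p̂_MAP = 0.275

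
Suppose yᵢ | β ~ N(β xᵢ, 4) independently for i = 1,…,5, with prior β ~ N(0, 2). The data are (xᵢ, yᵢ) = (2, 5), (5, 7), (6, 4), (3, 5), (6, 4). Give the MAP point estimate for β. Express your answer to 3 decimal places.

β̂_MAP = 0.964

log p(β | y) = −Σ(yᵢ − βxᵢ)²/(2·4) − β²/(2·2) + const.
Setting the derivative to zero: Σxᵢ(yᵢ − βxᵢ)/4 − β/2 = 0, so β = Σxᵢyᵢ / (Σxᵢ² + σ²/τ²).
Σxᵢyᵢ = 2·5 + 5·7 + 6·4 + 3·5 + 6·4 = 108; Σxᵢ² = 110; σ²/τ² = 2.
β̂_MAP = 108 / (110 + 2) = 108/112 ≈ 0.964.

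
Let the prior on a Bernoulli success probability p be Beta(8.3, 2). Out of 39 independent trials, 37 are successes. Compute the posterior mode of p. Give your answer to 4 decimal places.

Prior: Beta(8.3, 2).
Data: 37 successes in 39 trials. The binomial likelihood contributes p^37(1−p)^2, so the posterior is Beta(8.3+37, 2+2) = Beta(45.3, 4).
For Beta(a, b) with a, b > 1 the mode is (a−1)/(a+b−2) = 44.3/47.3 ≈ 0.9366.

p̂_MAP = 0.9366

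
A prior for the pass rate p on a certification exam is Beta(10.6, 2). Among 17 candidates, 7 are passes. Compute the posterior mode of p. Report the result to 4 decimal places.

Prior: Beta(10.6, 2).
Data: 7 successes in 17 trials. The binomial likelihood contributes p^7(1−p)^10, so the posterior is Beta(10.6+7, 2+10) = Beta(17.6, 12).
For Beta(a, b) with a, b > 1 the mode is (a−1)/(a+b−2) = 16.6/27.6 ≈ 0.6014.

p̂_MAP = 0.6014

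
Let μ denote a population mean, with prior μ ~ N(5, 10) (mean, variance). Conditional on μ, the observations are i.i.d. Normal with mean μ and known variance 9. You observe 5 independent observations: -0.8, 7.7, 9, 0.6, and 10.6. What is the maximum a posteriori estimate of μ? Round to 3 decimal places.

n = 5; x̄ = ((-0.8) + 7.7 + 9 + 0.6 + 10.6)/5 = 27.1/5 = 5.42.
For a Normal prior and Normal likelihood with known variance, the posterior is Normal; its mode equals its mean, the precision-weighted average.
Prior precision 1/σ₀² = 1/10 = 0.1; data precision n/σ² = 5/9.
μ̂ = (0.1·5 + (5/9)·5.42) / (0.1 + 5/9) = (158/45)/(59/90) = 316/59 ≈ 5.356.

μ̂_MAP = 5.356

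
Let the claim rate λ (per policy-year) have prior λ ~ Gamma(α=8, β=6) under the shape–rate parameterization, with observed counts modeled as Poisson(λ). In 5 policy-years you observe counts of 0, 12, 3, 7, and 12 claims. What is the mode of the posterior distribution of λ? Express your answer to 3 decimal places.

Σxᵢ = 0+12+3+7+12 = 34, with n = 5.
Posterior ∝ λ^7e^(−6λ) · λ^34e^(−5λ) = λ^41e^(−11λ), i.e. Gamma(shape=42, rate=11).
The mode of a Gamma(a, b) with a ≥ 1 (shape–rate) is (a−1)/b = 41/11 ≈ 3.727.

λ̂_MAP = 3.727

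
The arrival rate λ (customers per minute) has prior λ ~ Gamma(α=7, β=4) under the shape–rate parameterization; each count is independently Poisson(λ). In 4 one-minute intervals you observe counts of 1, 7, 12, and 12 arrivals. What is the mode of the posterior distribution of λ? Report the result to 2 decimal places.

Σxᵢ = 1+7+12+12 = 32, with n = 4.
Posterior ∝ λ^6e^(−4λ) · λ^32e^(−4λ) = λ^38e^(−8λ), i.e. Gamma(shape=39, rate=8).
The mode of a Gamma(a, b) with a ≥ 1 (shape–rate) is (a−1)/b = 38/8 ≈ 4.75.

λ̂_MAP = 4.75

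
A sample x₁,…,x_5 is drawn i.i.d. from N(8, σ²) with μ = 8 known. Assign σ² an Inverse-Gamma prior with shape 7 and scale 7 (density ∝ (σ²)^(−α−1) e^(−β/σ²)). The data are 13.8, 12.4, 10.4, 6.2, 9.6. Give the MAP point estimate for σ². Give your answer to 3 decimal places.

σ̂²_MAP = 3.741

Sum of squared deviations about the known mean: SS = (13.8−8)² + (12.4−8)² + (10.4−8)² + (6.2−8)² + (9.6−8)² = 64.56.
The Normal likelihood contributes (σ²)^(−n/2) exp(−SS/(2σ²)), so the posterior is Inverse-Gamma(α + n/2, β + SS/2) = Inverse-Gamma(9.5, 39.28).
The mode of Inverse-Gamma(a, b) is b/(a+1) = 39.28/10.5 ≈ 3.741.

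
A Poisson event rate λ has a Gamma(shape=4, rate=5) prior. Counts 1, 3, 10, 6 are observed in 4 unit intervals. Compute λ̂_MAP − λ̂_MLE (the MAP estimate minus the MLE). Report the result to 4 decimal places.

Σxᵢ = 20. Posterior is Gamma(24, 9); MAP = (24−1)/9 = 23/9 ≈ 2.55556.
MLE = x̄ = 20/4 ≈ 5.00000.
Difference = 23/9 − 20/4 = -22/9 ≈ -2.4444.

MAP − MLE = -2.4444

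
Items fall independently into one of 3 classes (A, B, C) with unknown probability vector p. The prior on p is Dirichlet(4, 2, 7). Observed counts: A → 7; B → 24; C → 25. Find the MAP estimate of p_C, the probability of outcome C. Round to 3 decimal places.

The posterior is Dirichlet(αᵢ + nᵢ) = Dirichlet(11, 26, 32).
For a Dirichlet(a₁,…,a_K) with all aᵢ > 1, the mode has j-th component (aⱼ − 1)/(Σaᵢ − K).
Here Σaᵢ = 69 and K = 3, so p_C = (32 − 1)/(69 − 3) = 31/66 ≈ 0.470.

MAP estimate of p_C = 0.470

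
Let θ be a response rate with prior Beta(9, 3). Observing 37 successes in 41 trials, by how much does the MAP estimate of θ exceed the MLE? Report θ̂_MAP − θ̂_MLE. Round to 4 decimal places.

Posterior is Beta(46, 7); MAP = (46−1)/(53−2) = 45/51 ≈ 0.88235.
MLE ignores the prior: θ̂_MLE = k/n = 37/41 ≈ 0.90244.
Difference = 45/51 − 37/41 = -14/697 ≈ -0.0201.

MAP − MLE = -0.0201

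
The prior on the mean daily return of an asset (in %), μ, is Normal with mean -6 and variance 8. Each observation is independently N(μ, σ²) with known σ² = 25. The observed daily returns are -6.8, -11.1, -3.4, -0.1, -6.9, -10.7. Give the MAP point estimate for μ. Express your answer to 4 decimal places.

n = 6; x̄ = ((-6.8) + (-11.1) + (-3.4) + (-0.1) + (-6.9) + (-10.7))/6 = -39/6 = -6.5.
For a Normal prior and Normal likelihood with known variance, the posterior is Normal; its mode equals its mean, the precision-weighted average.
Prior precision 1/σ₀² = 1/8 = 0.125; data precision n/σ² = 6/25 = 0.24.
μ̂ = (0.125·(-6) + 0.24·(-6.5)) / (0.125 + 0.24) = (-2.31)/0.365 = -462/73 ≈ -6.3288.

μ̂_MAP = -6.3288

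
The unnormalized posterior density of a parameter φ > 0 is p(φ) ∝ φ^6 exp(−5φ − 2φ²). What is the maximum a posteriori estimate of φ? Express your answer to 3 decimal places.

φ̂_MAP = 0.750

ℓ'(φ) = 6/φ − 5 − 4φ. Setting this to zero and multiplying by φ: 4φ² + 5φ − 6 = 0.
φ = (−5 + √(5² + 4·4·6)) / (2·4) = (−5 + √121) / 8 = (−5 + 11)/8 = 3/4.
ℓ''(φ) = −6/φ² − 4 < 0, confirming a maximum.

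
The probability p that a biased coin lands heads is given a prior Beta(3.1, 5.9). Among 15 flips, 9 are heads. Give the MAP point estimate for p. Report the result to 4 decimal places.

Prior: Beta(3.1, 5.9).
Data: 9 successes in 15 trials. The binomial likelihood contributes p^9(1−p)^6, so the posterior is Beta(3.1+9, 5.9+6) = Beta(12.1, 11.9).
For Beta(a, b) with a, b > 1 the mode is (a−1)/(a+b−2) = 11.1/22 ≈ 0.5045.

p̂_MAP = 0.5045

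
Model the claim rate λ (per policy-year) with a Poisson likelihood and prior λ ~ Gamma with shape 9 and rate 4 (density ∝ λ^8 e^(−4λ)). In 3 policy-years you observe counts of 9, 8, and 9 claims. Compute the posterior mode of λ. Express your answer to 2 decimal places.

Σxᵢ = 9+8+9 = 26, with n = 3.
Posterior ∝ λ^8e^(−4λ) · λ^26e^(−3λ) = λ^34e^(−7λ), i.e. Gamma(shape=35, rate=7).
The mode of a Gamma(a, b) with a ≥ 1 (shape–rate) is (a−1)/b = 34/7 ≈ 4.86.

λ̂_MAP = 4.86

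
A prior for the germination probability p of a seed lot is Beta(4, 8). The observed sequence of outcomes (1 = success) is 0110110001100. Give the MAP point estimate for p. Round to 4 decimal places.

p̂_MAP = 0.3913

Prior: Beta(4, 8).
Data: 6 successes in 13 trials (from the sequence). The binomial likelihood contributes p^6(1−p)^7, so the posterior is Beta(4+6, 8+7) = Beta(10, 15).
For Beta(a, b) with a, b > 1 the mode is (a−1)/(a+b−2) = 9/23 ≈ 0.3913.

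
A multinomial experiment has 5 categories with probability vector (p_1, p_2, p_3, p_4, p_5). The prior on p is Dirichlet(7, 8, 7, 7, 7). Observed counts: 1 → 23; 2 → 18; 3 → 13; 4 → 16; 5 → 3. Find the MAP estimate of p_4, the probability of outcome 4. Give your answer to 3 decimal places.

MAP estimate: 0.212

The posterior is Dirichlet(αᵢ + nᵢ) = Dirichlet(30, 26, 20, 23, 10).
For a Dirichlet(a₁,…,a_K) with all aᵢ > 1, the mode has j-th component (aⱼ − 1)/(Σaᵢ − K).
Here Σaᵢ = 109 and K = 5, so p_4 = (23 − 1)/(109 − 5) = 22/104 ≈ 0.212.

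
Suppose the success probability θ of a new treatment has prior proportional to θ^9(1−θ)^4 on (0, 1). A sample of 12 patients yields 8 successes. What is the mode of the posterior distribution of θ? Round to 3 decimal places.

θ̂_MAP = 0.680

The prior density ∝ θ^9(1−θ)^4 is the kernel of Beta(10, 5).
Data: 8 successes in 12 trials. The binomial likelihood contributes θ^8(1−θ)^4, so the posterior is Beta(10+8, 5+4) = Beta(18, 9).
For Beta(a, b) with a, b > 1 the mode is (a−1)/(a+b−2) = 17/25 ≈ 0.680.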